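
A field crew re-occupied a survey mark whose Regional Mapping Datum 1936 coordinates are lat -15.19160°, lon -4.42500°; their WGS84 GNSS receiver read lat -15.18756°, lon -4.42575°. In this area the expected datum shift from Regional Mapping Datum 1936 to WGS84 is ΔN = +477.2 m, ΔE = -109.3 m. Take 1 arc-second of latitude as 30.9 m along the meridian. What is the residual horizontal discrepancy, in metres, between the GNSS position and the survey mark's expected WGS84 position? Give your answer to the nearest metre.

40 m

Observed coordinate differences: Δφ = +0.00404°, Δλ = -0.00075°.
Converting to metres (1° lat = 111240 m, cos φ = 0.965055): observed ΔN = 449.4 m, observed ΔE = -80.5 m.
Subtracting the expected shift leaves a residual of 449.4 − (477.2) = -27.8 m north and -80.5 − (-109.3) = 28.8 m east.
Residual distance = √((-27.8)² + 28.8²) = 40.0 m.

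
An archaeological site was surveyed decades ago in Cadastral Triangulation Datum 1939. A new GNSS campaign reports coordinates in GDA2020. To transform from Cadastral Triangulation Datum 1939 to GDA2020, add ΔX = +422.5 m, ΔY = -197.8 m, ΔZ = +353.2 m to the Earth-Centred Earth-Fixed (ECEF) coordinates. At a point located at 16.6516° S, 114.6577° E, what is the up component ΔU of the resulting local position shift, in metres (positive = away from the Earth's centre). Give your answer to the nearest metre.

ΔU = -442 m

At φ = -16.6516°, λ = 114.6577°: sin φ = -0.286551, cos φ = 0.958065, sin λ = 0.908816, cos λ = -0.417196.
ΔU = cos φ cos λ·ΔX + cos φ sin λ·ΔY + sin φ·ΔZ = (0.958065)(-0.417196)(422.5) + (0.958065)(0.908816)(-197.8) + (-0.286551)(353.2) = -442.31 m.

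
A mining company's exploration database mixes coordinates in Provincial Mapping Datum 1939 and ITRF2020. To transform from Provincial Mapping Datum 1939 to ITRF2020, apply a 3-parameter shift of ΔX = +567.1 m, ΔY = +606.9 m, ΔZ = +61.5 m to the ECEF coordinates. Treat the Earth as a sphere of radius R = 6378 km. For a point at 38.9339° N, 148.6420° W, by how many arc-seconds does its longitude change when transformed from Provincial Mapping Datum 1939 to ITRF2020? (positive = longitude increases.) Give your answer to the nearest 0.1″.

sin φ = 0.628423, cos φ = 0.777871, sin λ = -0.520384, cos λ = -0.853932.
East component: ΔE = −sin λ·ΔX + cos λ·ΔY = −(-0.520384)(567.1) + (-0.853932)(606.9) = -223.14 m.
1° of latitude spans πR/180 = 111317 m; at latitude φ, 1° of longitude spans that × cos φ = 86590.4 m, so Δλ = -223.14 / 86590.4 × 3600 = -9.277″.

Δλ = -9.3″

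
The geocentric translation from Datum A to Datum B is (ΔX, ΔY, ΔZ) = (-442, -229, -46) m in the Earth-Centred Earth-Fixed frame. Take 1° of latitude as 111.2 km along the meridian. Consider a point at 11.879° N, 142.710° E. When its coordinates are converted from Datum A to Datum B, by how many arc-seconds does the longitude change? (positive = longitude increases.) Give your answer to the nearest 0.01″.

Δλ = 14.89″

sin φ = 0.205846, cos φ = 0.978584, sin λ = 0.605850, cos λ = -0.795579.
East component: ΔE = −sin λ·ΔX + cos λ·ΔY = −(0.605850)(-442) + (-0.795579)(-229) = 449.97 m.
1° of latitude spans 111200 m; at latitude φ, 1° of longitude spans that × cos φ = 108818.6 m, so Δλ = 449.97 / 108818.6 × 3600 = 14.886″.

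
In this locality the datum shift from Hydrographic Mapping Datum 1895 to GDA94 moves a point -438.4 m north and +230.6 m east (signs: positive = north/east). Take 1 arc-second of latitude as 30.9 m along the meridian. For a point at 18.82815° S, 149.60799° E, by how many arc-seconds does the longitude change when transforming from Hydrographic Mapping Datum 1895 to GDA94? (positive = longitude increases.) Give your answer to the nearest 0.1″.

Δλ = 7.9″

At latitude -18.82815°, cos φ = 0.946491.
1″ of longitude at this latitude = 30.90 × cos φ = 29.2466 m, so Δλ = 230.6 / 29.2466 = 7.885″.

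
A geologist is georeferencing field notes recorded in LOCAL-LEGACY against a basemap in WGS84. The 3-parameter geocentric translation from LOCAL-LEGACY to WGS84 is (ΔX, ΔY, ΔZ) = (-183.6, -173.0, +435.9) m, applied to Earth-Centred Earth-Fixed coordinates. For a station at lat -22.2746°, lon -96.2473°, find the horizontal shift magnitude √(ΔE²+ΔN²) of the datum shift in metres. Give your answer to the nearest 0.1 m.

The local east axis at (φ, λ) is (−sin λ, cos λ, 0), so ΔE = −sin(-96.2473°)·(-183.6) + cos(-96.2473°)·(-173.0) = -163.68 m.
The local north axis is (−sin φ cos λ, −sin φ sin λ, cos φ), giving ΔN = 7.573 + 65.186 + 403.372 = 476.13 m.
Horizontal magnitude = √(ΔE² + ΔN²) = √((-163.68)² + 476.13²) = 503.48 m.

503.5 m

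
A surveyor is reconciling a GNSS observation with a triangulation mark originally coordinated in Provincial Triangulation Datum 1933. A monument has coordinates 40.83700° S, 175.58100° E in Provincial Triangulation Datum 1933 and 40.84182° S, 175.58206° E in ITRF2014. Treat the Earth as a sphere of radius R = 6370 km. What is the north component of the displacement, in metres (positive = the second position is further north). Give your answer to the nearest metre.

Δφ = -40.84182° − -40.83700° = -0.00482°; Δλ = 175.58206° − 175.58100° = +0.00106°.
1° along a meridian = πR/180 = 111177 m.
ΔN = Δφ × 111177 = -535.9 m; ΔE = Δλ × 111177 × cos(-40.83700°) = +0.00106 × 111177 × 0.756573 = 89.2 m.

ΔN = -536 m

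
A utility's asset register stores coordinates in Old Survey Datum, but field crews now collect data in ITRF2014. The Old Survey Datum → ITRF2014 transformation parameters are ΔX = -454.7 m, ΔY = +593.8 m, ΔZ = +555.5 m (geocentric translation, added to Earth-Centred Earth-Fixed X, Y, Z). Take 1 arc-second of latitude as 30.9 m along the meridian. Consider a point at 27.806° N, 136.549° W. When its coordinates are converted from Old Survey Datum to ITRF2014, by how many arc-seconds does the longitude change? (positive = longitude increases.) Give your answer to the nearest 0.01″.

Δλ = -27.21″

sin φ = 0.466479, cos φ = 0.884532, sin λ = -0.687734, cos λ = -0.725963.
East component: ΔE = −sin λ·ΔX + cos λ·ΔY = −(-0.687734)(-454.7) + (-0.725963)(593.8) = -743.79 m.
1° of latitude spans 3600 × 30.90 = 111240 m; at latitude φ, 1° of longitude spans that × cos φ = 98395.4 m, so Δλ = -743.79 / 98395.4 × 3600 = -27.213″.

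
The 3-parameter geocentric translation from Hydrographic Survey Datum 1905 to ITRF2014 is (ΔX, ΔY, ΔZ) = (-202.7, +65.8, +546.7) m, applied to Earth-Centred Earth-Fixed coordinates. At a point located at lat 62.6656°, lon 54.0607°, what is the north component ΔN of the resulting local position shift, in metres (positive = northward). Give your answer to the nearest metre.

ΔN = 309 m

The local north axis is (−sin φ cos λ, −sin φ sin λ, cos φ), giving ΔN = 105.686 − 47.326 + 251.035 = 309.40 m.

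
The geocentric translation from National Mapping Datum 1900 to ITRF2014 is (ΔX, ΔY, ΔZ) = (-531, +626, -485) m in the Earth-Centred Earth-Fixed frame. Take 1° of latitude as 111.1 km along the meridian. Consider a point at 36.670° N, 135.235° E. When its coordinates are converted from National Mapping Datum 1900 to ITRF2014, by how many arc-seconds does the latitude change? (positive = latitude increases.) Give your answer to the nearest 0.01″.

Δφ = -28.43″

sin φ = 0.597205, cos φ = 0.802088, sin λ = 0.704201, cos λ = -0.710001.
North component: ΔN = −sin φ cos λ·ΔX − sin φ sin λ·ΔY + cos φ·ΔZ = −(0.597205)(-0.710001)(-531) − (0.597205)(0.704201)(626) + (0.802088)(-485) = -877.43 m.
1° of latitude spans 111100 m, so Δφ = -877.43 / 111100 × 3600 = -28.432″.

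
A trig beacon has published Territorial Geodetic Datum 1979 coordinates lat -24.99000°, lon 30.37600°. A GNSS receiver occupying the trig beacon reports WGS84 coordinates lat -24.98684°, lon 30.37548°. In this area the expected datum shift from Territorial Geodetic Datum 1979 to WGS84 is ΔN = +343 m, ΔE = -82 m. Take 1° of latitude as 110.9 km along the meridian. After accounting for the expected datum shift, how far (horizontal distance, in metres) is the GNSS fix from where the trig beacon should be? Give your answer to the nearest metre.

Observed coordinate differences: Δφ = +0.00316°, Δλ = -0.00052°.
Converting to metres (1° lat = 110900 m, cos φ = 0.906382): observed ΔN = 350.4 m, observed ΔE = -52.3 m.
Subtracting the expected shift leaves a residual of 350.4 − (343) = 7.4 m north and -52.3 − (-82) = 29.7 m east.
Residual distance = √(7.4² + 29.7²) = 30.6 m.

31 m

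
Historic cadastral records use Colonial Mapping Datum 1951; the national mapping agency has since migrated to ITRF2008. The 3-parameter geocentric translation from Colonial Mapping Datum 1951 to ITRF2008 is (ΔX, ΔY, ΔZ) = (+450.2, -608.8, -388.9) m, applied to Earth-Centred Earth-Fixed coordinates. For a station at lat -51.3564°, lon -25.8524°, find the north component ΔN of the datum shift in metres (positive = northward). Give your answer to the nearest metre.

ΔN = 281 m

At φ = -51.3564°, λ = -25.8524°: sin φ = -0.781045, cos φ = 0.624474, sin λ = -0.436054, cos λ = 0.899920.
ΔN = −sin φ cos λ·ΔX − sin φ sin λ·ΔY + cos φ·ΔZ = −(-0.781045)(0.899920)(450.2) − (-0.781045)(-0.436054)(-608.8) + (0.624474)(-388.9) = 280.92 m.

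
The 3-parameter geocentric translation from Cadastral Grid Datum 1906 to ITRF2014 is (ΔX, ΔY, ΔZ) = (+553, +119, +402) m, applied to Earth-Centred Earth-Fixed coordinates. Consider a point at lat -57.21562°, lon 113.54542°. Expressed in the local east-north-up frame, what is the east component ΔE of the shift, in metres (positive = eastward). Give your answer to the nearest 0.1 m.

The local east axis at (φ, λ) is (−sin λ, cos λ, 0), so ΔE = −sin(113.54542°)·553 + cos(113.54542°)·119 = -554.50 m.

ΔE = -554.5 m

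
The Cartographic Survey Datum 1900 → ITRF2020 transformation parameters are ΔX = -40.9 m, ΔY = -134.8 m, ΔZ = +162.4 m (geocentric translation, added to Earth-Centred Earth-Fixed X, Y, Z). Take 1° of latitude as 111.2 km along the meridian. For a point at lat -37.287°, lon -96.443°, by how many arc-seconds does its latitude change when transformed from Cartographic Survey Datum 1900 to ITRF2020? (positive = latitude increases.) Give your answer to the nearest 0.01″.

Δφ = 6.90″

sin φ = -0.605808, cos φ = 0.795611, sin λ = -0.993684, cos λ = -0.112215.
North component: ΔN = −sin φ cos λ·ΔX − sin φ sin λ·ΔY + cos φ·ΔZ = −(-0.605808)(-0.112215)(-40.9) − (-0.605808)(-0.993684)(-134.8) + (0.795611)(162.4) = 213.13 m.
1° of latitude spans 111200 m, so Δφ = 213.13 / 111200 × 3600 = 6.900″.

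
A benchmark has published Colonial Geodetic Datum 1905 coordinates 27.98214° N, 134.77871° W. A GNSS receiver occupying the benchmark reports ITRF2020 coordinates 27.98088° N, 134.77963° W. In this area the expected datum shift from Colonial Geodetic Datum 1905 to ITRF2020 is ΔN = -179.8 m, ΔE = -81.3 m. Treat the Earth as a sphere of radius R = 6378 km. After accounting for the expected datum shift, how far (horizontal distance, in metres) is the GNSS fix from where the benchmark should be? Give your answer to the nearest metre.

41 m

Observed coordinate differences: Δφ = -0.00126°, Δλ = -0.00092°.
Converting to metres (1° lat = 111317 m, cos φ = 0.883094): observed ΔN = -140.3 m, observed ΔE = -90.4 m.
Subtracting the expected shift leaves a residual of -140.3 − (-179.8) = 39.5 m north and -90.4 − (-81.3) = -9.1 m east.
Residual distance = √(39.5² + (-9.1)²) = 40.6 m.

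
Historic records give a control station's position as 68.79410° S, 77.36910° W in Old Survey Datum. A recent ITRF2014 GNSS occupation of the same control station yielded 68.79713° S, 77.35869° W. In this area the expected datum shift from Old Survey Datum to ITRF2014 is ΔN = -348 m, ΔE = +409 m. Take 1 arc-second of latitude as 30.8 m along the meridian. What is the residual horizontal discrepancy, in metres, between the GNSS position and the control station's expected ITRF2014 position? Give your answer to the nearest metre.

Observed coordinate differences: Δφ = -0.00303°, Δλ = +0.01041°.
Converting to metres (1° lat = 110880 m, cos φ = 0.361721): observed ΔN = -336.0 m, observed ΔE = 417.5 m.
Subtracting the expected shift leaves a residual of -336.0 − (-348) = 12.0 m north and 417.5 − (409) = 8.5 m east.
Residual distance = √(12.0² + 8.5²) = 14.7 m.

15 m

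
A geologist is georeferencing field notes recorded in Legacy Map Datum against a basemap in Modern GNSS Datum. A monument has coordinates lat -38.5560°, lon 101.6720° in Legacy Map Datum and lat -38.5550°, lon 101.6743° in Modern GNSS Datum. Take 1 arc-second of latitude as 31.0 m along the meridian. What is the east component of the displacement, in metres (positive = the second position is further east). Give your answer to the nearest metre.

ΔE = 201 m

Δφ = -38.5550° − -38.5560° = +0.0010°; Δλ = 101.6743° − 101.6720° = +0.0023°.
1° of latitude = 3600 × 31.00 = 111600 m.
ΔN = Δφ × 111600 = 111.6 m; ΔE = Δλ × 111600 × cos(-38.5560°) = +0.0023 × 111600 × 0.781999 = 200.7 m.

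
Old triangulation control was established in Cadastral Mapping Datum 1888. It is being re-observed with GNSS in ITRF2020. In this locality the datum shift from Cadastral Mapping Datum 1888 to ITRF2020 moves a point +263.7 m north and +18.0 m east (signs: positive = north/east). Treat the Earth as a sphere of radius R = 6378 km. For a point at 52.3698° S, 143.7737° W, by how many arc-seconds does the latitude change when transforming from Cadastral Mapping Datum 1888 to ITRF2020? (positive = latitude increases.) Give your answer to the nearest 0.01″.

Δφ = 8.53″

On a sphere of radius R, 1 rad of latitude = R, so Δφ = ΔN / R = 263.7 / 6378000 = 4.1345e-05 rad = 8.528″.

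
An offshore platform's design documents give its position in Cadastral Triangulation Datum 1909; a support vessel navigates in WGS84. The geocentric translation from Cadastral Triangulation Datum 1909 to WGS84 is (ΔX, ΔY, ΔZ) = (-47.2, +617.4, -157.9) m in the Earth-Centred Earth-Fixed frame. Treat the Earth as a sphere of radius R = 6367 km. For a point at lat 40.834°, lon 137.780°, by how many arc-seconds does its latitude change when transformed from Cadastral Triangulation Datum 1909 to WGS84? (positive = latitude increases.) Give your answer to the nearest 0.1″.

Δφ = -13.4″

sin φ = 0.653870, cos φ = 0.756607, sin λ = 0.671979, cos λ = -0.740570.
North component: ΔN = −sin φ cos λ·ΔX − sin φ sin λ·ΔY + cos φ·ΔZ = −(0.653870)(-0.740570)(-47.2) − (0.653870)(0.671979)(617.4) + (0.756607)(-157.9) = -413.60 m.
1° of latitude spans πR/180 = 111125 m, so Δφ = -413.60 / 111125 × 3600 = -13.399″.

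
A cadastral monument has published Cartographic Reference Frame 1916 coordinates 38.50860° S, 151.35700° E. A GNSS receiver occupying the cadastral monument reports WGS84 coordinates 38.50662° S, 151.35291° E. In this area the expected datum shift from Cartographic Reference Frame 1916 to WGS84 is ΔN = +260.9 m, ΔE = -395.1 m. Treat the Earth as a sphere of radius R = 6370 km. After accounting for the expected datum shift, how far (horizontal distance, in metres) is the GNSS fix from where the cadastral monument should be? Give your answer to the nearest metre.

Observed coordinate differences: Δφ = +0.00198°, Δλ = -0.00409°.
Converting to metres (1° lat = 111177 m, cos φ = 0.782515): observed ΔN = 220.1 m, observed ΔE = -355.8 m.
Subtracting the expected shift leaves a residual of 220.1 − (260.9) = -40.8 m north and -355.8 − (-395.1) = 39.3 m east.
Residual distance = √((-40.8)² + 39.3²) = 56.6 m.

57 m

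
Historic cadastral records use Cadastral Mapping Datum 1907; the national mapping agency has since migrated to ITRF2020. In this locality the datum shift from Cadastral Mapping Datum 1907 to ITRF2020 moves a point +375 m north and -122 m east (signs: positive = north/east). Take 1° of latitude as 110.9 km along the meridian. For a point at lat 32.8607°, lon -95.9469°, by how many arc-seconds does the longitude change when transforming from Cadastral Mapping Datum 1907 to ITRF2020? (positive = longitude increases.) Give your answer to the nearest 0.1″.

At latitude 32.8607°, cos φ = 0.839992.
1° of longitude at this latitude = 110.9 × cos φ = 93.16 km, so Δλ = -122.0 / 93155.1 = -0.0013096° = -4.715″.

Δλ = -4.7″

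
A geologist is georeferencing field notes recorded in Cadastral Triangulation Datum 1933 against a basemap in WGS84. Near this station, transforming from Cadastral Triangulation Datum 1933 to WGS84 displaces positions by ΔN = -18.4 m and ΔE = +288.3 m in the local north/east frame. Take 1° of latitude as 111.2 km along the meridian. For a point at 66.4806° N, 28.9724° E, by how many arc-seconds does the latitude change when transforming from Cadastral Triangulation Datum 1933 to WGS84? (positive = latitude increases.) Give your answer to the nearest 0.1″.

1° of latitude = 111.2 km, so Δφ = -18.4 / 111200 = -0.0001655° = -0.596″.

Δφ = -0.6″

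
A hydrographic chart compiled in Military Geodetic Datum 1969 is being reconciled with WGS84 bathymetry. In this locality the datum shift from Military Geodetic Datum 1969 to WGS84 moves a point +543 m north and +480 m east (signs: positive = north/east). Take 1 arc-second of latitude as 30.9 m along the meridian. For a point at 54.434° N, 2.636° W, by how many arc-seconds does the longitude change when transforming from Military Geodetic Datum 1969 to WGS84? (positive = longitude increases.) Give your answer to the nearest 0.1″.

At latitude 54.434°, cos φ = 0.581640.
1″ of longitude at this latitude = 30.90 × cos φ = 17.9727 m, so Δλ = 480.0 / 17.9727 = 26.707″.

Δλ = 26.7″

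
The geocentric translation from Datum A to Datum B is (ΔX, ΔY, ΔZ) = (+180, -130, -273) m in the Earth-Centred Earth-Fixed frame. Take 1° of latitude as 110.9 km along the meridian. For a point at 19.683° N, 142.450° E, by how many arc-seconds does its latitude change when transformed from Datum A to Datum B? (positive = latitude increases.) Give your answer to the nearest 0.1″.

sin φ = 0.336816, cos φ = 0.941571, sin λ = 0.609454, cos λ = -0.792822.
North component: ΔN = −sin φ cos λ·ΔX − sin φ sin λ·ΔY + cos φ·ΔZ = −(0.336816)(-0.792822)(180) − (0.336816)(0.609454)(-130) + (0.941571)(-273) = -182.30 m.
1° of latitude spans 110900 m, so Δφ = -182.30 / 110900 × 3600 = -5.918″.

Δφ = -5.9″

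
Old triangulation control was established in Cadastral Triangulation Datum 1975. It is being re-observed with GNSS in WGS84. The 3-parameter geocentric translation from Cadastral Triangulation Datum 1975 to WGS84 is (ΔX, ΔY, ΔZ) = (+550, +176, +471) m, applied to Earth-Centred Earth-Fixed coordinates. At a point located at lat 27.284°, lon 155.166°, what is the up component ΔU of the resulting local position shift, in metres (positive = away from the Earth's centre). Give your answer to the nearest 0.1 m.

ΔU = -162.0 m

The local up (radial) axis is (cos φ cos λ, cos φ sin λ, sin φ), giving ΔU = -443.609 + 65.695 + 215.907 = -162.01 m.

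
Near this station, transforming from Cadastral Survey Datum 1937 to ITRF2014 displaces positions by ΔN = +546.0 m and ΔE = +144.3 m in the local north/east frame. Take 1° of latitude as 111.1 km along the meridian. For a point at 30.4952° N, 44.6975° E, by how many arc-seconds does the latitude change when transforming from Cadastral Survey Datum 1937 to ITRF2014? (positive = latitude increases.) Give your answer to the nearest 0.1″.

1° of latitude = 111.1 km, so Δφ = 546.0 / 111100 = 0.0049145° = 17.692″.

Δφ = 17.7″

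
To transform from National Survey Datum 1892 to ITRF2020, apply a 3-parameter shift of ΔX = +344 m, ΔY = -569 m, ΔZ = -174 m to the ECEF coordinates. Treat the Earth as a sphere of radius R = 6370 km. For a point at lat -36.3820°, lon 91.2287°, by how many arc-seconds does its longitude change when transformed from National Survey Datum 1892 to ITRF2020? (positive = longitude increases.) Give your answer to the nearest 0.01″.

Δλ = -13.34″

sin φ = -0.593166, cos φ = 0.805080, sin λ = 0.999770, cos λ = -0.021443.
East component: ΔE = −sin λ·ΔX + cos λ·ΔY = −(0.999770)(344) + (-0.021443)(-569) = -331.72 m.
1° of latitude spans πR/180 = 111177 m; at latitude φ, 1° of longitude spans that × cos φ = 89506.8 m, so Δλ = -331.72 / 89506.8 × 3600 = -13.342″.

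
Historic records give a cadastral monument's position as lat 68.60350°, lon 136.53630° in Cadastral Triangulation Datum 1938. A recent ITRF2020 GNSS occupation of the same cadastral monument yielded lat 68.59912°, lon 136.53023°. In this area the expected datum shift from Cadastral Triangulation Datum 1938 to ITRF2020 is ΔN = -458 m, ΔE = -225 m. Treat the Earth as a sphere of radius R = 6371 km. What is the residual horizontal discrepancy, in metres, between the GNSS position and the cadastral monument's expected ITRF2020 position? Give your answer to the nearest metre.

36 m

Observed coordinate differences: Δφ = -0.00438°, Δλ = -0.00607°.
Converting to metres (1° lat = 111195 m, cos φ = 0.364820): observed ΔN = -487.0 m, observed ΔE = -246.2 m.
Subtracting the expected shift leaves a residual of -487.0 − (-458) = -29.0 m north and -246.2 − (-225) = -21.2 m east.
Residual distance = √((-29.0)² + (-21.2)²) = 36.0 m.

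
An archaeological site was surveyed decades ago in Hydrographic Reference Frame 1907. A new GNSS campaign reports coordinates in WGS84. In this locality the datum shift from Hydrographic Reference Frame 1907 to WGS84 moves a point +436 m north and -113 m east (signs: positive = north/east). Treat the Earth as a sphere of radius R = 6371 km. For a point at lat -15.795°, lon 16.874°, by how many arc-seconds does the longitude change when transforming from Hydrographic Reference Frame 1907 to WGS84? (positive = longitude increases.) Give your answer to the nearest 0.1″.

At latitude -15.795°, cos φ = 0.962242.
One radian of longitude at latitude φ spans R cos φ, so Δλ = ΔE / (R cos φ) = -113.0 / (6371000 × 0.962242) = -1.8433e-05 rad = -3.802″.

Δλ = -3.8″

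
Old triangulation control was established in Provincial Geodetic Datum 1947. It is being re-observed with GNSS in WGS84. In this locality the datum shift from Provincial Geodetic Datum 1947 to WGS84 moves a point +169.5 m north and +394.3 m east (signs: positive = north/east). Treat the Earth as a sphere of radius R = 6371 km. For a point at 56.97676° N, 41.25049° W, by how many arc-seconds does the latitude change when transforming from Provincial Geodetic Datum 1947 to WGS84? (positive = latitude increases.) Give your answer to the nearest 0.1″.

On a sphere of radius R, 1 rad of latitude = R, so Δφ = ΔN / R = 169.5 / 6371000 = 2.6605e-05 rad = 5.488″.

Δφ = 5.5″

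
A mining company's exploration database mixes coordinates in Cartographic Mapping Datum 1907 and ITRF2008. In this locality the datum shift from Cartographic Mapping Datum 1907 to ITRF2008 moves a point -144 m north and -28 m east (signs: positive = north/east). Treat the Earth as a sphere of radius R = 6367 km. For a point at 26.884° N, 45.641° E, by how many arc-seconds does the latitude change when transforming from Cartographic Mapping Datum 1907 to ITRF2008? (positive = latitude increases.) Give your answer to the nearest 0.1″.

Δφ = -4.7″

On a sphere of radius R, 1 rad of latitude = R, so Δφ = ΔN / R = -144.0 / 6367000 = -2.2617e-05 rad = -4.665″.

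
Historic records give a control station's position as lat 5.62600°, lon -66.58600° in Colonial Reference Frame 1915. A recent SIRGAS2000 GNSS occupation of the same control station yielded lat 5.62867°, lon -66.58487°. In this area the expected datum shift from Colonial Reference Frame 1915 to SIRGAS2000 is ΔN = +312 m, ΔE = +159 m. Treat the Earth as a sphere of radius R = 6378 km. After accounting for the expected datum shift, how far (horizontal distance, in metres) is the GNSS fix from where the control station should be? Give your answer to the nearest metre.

Observed coordinate differences: Δφ = +0.00267°, Δλ = +0.00113°.
Converting to metres (1° lat = 111317 m, cos φ = 0.995183): observed ΔN = 297.2 m, observed ΔE = 125.2 m.
Subtracting the expected shift leaves a residual of 297.2 − (312) = -14.8 m north and 125.2 − (159) = -33.8 m east.
Residual distance = √((-14.8)² + (-33.8)²) = 36.9 m.

37 m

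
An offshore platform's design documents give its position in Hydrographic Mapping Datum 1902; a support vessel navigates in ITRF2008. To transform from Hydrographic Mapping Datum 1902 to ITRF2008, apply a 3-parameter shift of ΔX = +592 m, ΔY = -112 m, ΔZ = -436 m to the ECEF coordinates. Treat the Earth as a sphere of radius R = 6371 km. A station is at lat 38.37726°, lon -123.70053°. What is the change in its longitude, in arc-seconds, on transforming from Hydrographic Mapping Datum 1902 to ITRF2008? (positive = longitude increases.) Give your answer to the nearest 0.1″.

Δλ = 22.9″

sin φ = 0.620837, cos φ = 0.783940, sin λ = -0.831949, cos λ = -0.554852.
East component: ΔE = −sin λ·ΔX + cos λ·ΔY = −(-0.831949)(592) + (-0.554852)(-112) = 554.66 m.
1° of latitude spans πR/180 = 111195 m; at latitude φ, 1° of longitude spans that × cos φ = 87170.1 m, so Δλ = 554.66 / 87170.1 × 3600 = 22.907″.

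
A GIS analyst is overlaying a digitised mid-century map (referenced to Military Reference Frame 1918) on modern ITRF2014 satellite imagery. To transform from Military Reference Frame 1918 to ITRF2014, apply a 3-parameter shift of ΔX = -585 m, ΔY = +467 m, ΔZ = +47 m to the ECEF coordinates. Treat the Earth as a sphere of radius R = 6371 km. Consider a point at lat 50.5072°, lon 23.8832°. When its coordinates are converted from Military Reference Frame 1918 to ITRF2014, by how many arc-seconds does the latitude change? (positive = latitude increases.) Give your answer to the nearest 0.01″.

sin φ = 0.771705, cos φ = 0.635981, sin λ = 0.404873, cos λ = 0.914373.
North component: ΔN = −sin φ cos λ·ΔX − sin φ sin λ·ΔY + cos φ·ΔZ = −(0.771705)(0.914373)(-585) − (0.771705)(0.404873)(467) + (0.635981)(47) = 296.77 m.
1° of latitude spans πR/180 = 111195 m, so Δφ = 296.77 / 111195 × 3600 = 9.608″.

Δφ = 9.61″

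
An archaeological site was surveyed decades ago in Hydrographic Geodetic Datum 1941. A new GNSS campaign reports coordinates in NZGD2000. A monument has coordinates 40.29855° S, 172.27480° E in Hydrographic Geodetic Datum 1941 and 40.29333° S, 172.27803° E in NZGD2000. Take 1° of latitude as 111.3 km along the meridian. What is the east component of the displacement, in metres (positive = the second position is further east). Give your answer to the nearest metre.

Δφ = -40.29333° − -40.29855° = +0.00522°; Δλ = 172.27803° − 172.27480° = +0.00323°.
ΔN = Δφ × 111300 = 581.0 m; ΔE = Δλ × 111300 × cos(-40.29855°) = +0.00323 × 111300 × 0.762685 = 274.2 m.

ΔE = 274 m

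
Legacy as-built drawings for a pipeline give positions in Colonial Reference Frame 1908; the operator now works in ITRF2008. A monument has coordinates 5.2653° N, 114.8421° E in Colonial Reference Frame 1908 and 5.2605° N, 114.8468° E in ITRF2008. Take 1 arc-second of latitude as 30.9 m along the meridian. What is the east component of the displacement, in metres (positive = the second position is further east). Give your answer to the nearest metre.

Δφ = 5.2605° − 5.2653° = -0.0048°; Δλ = 114.8468° − 114.8421° = +0.0047°.
1° of latitude = 3600 × 30.90 = 111240 m.
ΔN = Δφ × 111240 = -534.0 m; ΔE = Δλ × 111240 × cos(5.2653°) = +0.0047 × 111240 × 0.995780 = 520.6 m.

ΔE = 521 m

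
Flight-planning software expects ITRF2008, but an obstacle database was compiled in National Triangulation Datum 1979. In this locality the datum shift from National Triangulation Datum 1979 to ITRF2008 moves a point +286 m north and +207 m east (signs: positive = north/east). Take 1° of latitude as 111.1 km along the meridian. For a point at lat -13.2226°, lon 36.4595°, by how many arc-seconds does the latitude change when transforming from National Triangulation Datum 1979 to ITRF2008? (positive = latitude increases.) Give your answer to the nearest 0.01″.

Δφ = 9.27″

1° of latitude = 111.1 km, so Δφ = 286.0 / 111100 = 0.0025743° = 9.267″.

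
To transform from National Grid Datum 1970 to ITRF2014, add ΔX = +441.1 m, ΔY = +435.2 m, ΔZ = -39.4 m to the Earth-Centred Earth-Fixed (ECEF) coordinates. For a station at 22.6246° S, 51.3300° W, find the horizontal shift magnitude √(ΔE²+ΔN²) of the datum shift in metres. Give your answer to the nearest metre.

619 m

The local east axis at (φ, λ) is (−sin λ, cos λ, 0), so ΔE = −sin(-51.3300°)·441.1 + cos(-51.3300°)·435.2 = 616.32 m.
The local north axis is (−sin φ cos λ, −sin φ sin λ, cos φ), giving ΔN = 106.027 − 130.713 − 36.368 = -61.05 m.
Horizontal magnitude = √(ΔE² + ΔN²) = √(616.32² + (-61.05)²) = 619.34 m.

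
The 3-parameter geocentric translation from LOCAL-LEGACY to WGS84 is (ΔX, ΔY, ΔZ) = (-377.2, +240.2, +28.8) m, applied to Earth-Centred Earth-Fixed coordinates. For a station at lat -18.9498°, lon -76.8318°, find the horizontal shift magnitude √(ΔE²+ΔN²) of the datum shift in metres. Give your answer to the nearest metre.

The local east axis at (φ, λ) is (−sin λ, cos λ, 0), so ΔE = −sin(-76.8318°)·(-377.2) + cos(-76.8318°)·240.2 = -312.56 m.
The local north axis is (−sin φ cos λ, −sin φ sin λ, cos φ), giving ΔN = -27.905 − 75.951 + 27.239 = -76.62 m.
Horizontal magnitude = √(ΔE² + ΔN²) = √((-312.56)² + (-76.62)²) = 321.82 m.

322 m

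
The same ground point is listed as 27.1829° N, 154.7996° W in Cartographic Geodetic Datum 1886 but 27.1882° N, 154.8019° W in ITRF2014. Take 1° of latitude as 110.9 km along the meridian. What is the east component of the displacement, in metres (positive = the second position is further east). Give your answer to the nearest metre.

ΔE = -227 m

Δφ = 27.1882° − 27.1829° = +0.0053°; Δλ = -154.8019° − -154.7996° = -0.0023°.
ΔN = Δφ × 110900 = 587.8 m; ΔE = Δλ × 110900 × cos(27.1829°) = -0.0023 × 110900 × 0.889553 = -226.9 m.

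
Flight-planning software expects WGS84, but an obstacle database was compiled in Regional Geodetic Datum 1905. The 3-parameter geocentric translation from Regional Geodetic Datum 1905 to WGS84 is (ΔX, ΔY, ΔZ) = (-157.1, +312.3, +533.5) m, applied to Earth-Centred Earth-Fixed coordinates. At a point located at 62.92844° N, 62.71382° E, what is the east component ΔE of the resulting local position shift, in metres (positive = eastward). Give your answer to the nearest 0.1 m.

ΔE = 282.8 m

The local east axis at (φ, λ) is (−sin λ, cos λ, 0), so ΔE = −sin(62.71382°)·(-157.1) + cos(62.71382°)·312.3 = 282.79 m.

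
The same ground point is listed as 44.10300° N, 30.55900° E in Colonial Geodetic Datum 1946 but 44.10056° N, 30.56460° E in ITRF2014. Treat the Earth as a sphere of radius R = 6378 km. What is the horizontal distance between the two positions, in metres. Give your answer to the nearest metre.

524 m

Δφ = 44.10056° − 44.10300° = -0.00244°; Δλ = 30.56460° − 30.55900° = +0.00560°.
1° along a meridian = πR/180 = 111317 m.
ΔN = Δφ × 111317 = -271.6 m; ΔE = Δλ × 111317 × cos(44.10300°) = +0.00560 × 111317 × 0.718090 = 447.6 m.
Distance = √(ΔE² + ΔN²) = √(447.6² + (-271.6)²) = 523.6 m.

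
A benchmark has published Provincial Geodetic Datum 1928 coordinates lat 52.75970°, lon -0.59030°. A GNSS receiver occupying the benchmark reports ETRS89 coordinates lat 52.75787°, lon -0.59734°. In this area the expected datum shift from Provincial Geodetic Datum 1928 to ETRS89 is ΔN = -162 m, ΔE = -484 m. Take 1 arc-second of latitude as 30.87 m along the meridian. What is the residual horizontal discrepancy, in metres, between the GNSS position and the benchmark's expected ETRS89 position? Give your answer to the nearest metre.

Observed coordinate differences: Δφ = -0.00183°, Δλ = -0.00704°.
Converting to metres (1° lat = 111132 m, cos φ = 0.605159): observed ΔN = -203.4 m, observed ΔE = -473.5 m.
Subtracting the expected shift leaves a residual of -203.4 − (-162) = -41.4 m north and -473.5 − (-484) = 10.5 m east.
Residual distance = √((-41.4)² + 10.5²) = 42.7 m.

43 m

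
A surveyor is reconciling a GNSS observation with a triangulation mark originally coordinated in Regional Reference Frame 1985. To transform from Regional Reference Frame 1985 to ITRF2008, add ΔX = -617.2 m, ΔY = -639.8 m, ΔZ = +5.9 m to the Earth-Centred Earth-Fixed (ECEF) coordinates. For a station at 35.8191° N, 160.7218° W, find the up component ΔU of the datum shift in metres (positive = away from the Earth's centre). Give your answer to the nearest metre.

The local up (radial) axis is (cos φ cos λ, cos φ sin λ, sin φ), giving ΔU = 472.405 + 171.283 + 3.453 = 647.14 m.

ΔU = 647 m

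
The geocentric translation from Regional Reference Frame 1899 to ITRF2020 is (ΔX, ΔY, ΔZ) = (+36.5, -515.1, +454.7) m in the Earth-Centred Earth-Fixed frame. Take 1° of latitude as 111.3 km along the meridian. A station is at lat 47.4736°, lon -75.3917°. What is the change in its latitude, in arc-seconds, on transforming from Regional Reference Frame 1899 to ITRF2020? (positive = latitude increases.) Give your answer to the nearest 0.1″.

sin φ = 0.736966, cos φ = 0.675930, sin λ = -0.967673, cos λ = 0.252210.
North component: ΔN = −sin φ cos λ·ΔX − sin φ sin λ·ΔY + cos φ·ΔZ = −(0.736966)(0.252210)(36.5) − (0.736966)(-0.967673)(-515.1) + (0.675930)(454.7) = -66.78 m.
1° of latitude spans 111300 m, so Δφ = -66.78 / 111300 × 3600 = -2.160″.

Δφ = -2.2″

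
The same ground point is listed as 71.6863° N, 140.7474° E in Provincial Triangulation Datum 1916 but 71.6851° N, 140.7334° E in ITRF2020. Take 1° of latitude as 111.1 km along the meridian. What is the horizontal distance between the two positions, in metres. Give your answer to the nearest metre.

507 m

Δφ = 71.6851° − 71.6863° = -0.0012°; Δλ = 140.7334° − 140.7474° = -0.0140°.
ΔN = Δφ × 111100 = -133.3 m; ΔE = Δλ × 111100 × cos(71.6863°) = -0.0140 × 111100 × 0.314219 = -488.7 m.
Distance = √(ΔE² + ΔN²) = √((-488.7)² + (-133.3)²) = 506.6 m.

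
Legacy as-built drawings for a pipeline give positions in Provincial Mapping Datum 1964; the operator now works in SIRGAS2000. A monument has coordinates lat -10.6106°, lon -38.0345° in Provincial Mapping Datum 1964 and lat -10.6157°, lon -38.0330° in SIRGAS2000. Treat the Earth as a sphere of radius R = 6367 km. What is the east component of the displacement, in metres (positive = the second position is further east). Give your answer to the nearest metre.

Δφ = -10.6157° − -10.6106° = -0.0051°; Δλ = -38.0330° − -38.0345° = +0.0015°.
1° along a meridian = πR/180 = 111125 m.
ΔN = Δφ × 111125 = -566.7 m; ΔE = Δλ × 111125 × cos(-10.6106°) = +0.0015 × 111125 × 0.982901 = 163.8 m.

ΔE = 164 m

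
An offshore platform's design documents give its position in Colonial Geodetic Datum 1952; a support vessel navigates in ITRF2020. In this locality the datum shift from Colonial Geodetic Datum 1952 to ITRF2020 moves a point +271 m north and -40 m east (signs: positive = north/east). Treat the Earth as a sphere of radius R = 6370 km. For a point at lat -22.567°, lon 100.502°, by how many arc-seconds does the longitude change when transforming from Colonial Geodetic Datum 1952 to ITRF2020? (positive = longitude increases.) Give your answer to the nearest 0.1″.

At latitude -22.567°, cos φ = 0.923431.
One radian of longitude at latitude φ spans R cos φ, so Δλ = ΔE / (R cos φ) = -40.0 / (6370000 × 0.923431) = -6.8001e-06 rad = -1.403″.

Δλ = -1.4″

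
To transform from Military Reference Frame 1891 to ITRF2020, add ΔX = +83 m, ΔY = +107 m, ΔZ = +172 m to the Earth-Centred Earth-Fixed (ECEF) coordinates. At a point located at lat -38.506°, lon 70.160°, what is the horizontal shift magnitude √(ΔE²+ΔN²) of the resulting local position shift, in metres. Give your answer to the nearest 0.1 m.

At φ = -38.506°, λ = 70.160°: sin φ = -0.622597, cos φ = 0.782543, sin λ = 0.940644, cos λ = 0.339395.
ΔE = −sin λ·ΔX + cos λ·ΔY = −(0.940644)·(83) + (0.339395)·(107) = -41.76 m.
ΔN = −sin φ cos λ·ΔX − sin φ sin λ·ΔY + cos φ·ΔZ = −(-0.622597)(0.339395)(83) − (-0.622597)(0.940644)(107) + (0.782543)(172) = 214.80 m.
Horizontal magnitude = √(ΔE² + ΔN²) = √((-41.76)² + 214.80²) = 218.82 m.

218.8 m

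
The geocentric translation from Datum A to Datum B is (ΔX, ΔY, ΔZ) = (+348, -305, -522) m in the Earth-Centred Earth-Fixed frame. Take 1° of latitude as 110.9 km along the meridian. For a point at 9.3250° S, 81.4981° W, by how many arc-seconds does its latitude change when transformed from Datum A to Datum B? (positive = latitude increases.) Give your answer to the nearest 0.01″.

sin φ = -0.162034, cos φ = 0.986785, sin λ = -0.989011, cos λ = 0.147842.
North component: ΔN = −sin φ cos λ·ΔX − sin φ sin λ·ΔY + cos φ·ΔZ = −(-0.162034)(0.147842)(348) − (-0.162034)(-0.989011)(-305) + (0.986785)(-522) = -457.89 m.
1° of latitude spans 110900 m, so Δφ = -457.89 / 110900 × 3600 = -14.864″.

Δφ = -14.86″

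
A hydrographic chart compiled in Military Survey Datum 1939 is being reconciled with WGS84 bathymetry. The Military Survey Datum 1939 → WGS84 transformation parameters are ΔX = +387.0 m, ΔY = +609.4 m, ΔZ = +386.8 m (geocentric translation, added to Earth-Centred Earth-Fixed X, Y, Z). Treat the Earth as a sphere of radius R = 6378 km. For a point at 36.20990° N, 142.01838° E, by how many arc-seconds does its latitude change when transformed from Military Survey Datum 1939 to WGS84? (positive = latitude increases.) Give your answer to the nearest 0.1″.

sin φ = 0.590745, cos φ = 0.806858, sin λ = 0.615409, cos λ = -0.788208.
North component: ΔN = −sin φ cos λ·ΔX − sin φ sin λ·ΔY + cos φ·ΔZ = −(0.590745)(-0.788208)(387.0) − (0.590745)(0.615409)(609.4) + (0.806858)(386.8) = 270.74 m.
1° of latitude spans πR/180 = 111317 m, so Δφ = 270.74 / 111317 × 3600 = 8.756″.

Δφ = 8.8″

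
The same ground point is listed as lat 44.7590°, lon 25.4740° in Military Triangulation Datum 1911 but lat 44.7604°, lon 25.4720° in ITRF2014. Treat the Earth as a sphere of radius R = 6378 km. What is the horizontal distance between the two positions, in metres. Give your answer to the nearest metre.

222 m

Δφ = 44.7604° − 44.7590° = +0.0014°; Δλ = 25.4720° − 25.4740° = -0.0020°.
1° along a meridian = πR/180 = 111317 m.
ΔN = Δφ × 111317 = 155.8 m; ΔE = Δλ × 111317 × cos(44.7590°) = -0.0020 × 111317 × 0.710075 = -158.1 m.
Distance = √(ΔE² + ΔN²) = √((-158.1)² + 155.8²) = 222.0 m.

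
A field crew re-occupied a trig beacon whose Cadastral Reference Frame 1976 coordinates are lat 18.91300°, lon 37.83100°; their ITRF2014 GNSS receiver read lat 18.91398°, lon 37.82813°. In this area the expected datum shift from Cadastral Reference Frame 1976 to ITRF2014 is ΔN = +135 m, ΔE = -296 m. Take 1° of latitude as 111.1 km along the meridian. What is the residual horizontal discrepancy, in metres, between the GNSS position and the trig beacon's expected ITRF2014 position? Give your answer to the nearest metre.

27 m

Observed coordinate differences: Δφ = +0.00098°, Δλ = -0.00287°.
Converting to metres (1° lat = 111100 m, cos φ = 0.946012): observed ΔN = 108.9 m, observed ΔE = -301.6 m.
Subtracting the expected shift leaves a residual of 108.9 − (135) = -26.1 m north and -301.6 − (-296) = -5.6 m east.
Residual distance = √((-26.1)² + (-5.6)²) = 26.7 m.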